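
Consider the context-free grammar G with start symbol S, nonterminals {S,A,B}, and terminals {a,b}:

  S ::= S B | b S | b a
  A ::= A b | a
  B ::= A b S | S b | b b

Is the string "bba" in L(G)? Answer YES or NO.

Convert to CNF:
  S -> S B | T0 S | T0 T1
  A -> A T0 | a
  B -> A X2 | S T0 | T0 T0
  T0 -> b
  T1 -> a
  X2 -> T0 S

CYK table (by increasing span):
  [0..0]={T0}  "b"  orig:{}
  [1..1]={T0}  "b"  orig:{}
  [2..2]={A,T1}  "a"  orig:{A}
  [0..1]={B}  "bb"
  [1..2]={S}  "ba"
  [0..2]={S,X2}  "bba"  orig:{S}

S ∈ T[0,2] ⇒ YES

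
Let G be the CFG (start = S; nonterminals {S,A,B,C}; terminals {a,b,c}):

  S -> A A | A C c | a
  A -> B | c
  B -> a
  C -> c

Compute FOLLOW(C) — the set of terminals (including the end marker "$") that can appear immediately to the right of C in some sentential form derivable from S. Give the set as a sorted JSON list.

FIRST iteration:
round 1:
  A via A→c: +{c}
  B via B→a: +{a}
  C via C→c: +{c}
  S via S→A A: +{c}
  S via S→a: +{a}
  FIRST[S]={a,c}  FIRST[A]={c}  FIRST[B]={a}  FIRST[C]={c}
round 2:
  A via A→B: +{a}
  FIRST[S]={a,c}  FIRST[A]={a,c}  FIRST[B]={a}  FIRST[C]={c}
round 3: done
  FIRST[S]={a,c}  FIRST[A]={a,c}  FIRST[B]={a}  FIRST[C]={c}

Compute FOLLOW by fixpoint:
initialize: $ ∈ FOLLOW(S)
iter 1:
  S→A A: FOLLOW(A) ⊇ FIRST(A) = {a,c}; new: +{a,c}
  S→A A: FOLLOW(A) ⊇ FOLLOW(S) ⊇ {$}; new: +{$}
  S→A C c: FOLLOW(C) ⊇ FIRST(c) = {c}; new: +{c}
  FOLLOW[S]={$}  FOLLOW[A]={$,a,c}  FOLLOW[B]={}  FOLLOW[C]={c}
iter 2:
  A→B: FOLLOW(B) ⊇ FOLLOW(A) ⊇ {$,a,c}; new: +{$,a,c}
  FOLLOW[S]={$}  FOLLOW[A]={$,a,c}  FOLLOW[B]={$,a,c}  FOLLOW[C]={c}
iter 3: — fixpoint
  FOLLOW[S]={$}  FOLLOW[A]={$,a,c}  FOLLOW[B]={$,a,c}  FOLLOW[C]={c}

FOLLOW(C) = ["c"]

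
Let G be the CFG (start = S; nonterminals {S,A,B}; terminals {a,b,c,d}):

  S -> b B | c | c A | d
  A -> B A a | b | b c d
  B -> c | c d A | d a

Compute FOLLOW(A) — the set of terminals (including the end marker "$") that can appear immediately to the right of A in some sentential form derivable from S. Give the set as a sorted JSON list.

FIRST sets, iterate to fixpoint:
pass 1:
  A via A→b: +{b}
  B via B→c: +{c}
  B via B→d a: +{d}
  S via S→b B: +{b}
  S via S→c: +{c}
  S via S→d: +{d}
  S: {b,c,d}  A: {b}  B: {c,d}
pass 2:
  A via A→B A a: +{c,d}
  S: {b,c,d}  A: {b,c,d}  B: {c,d}
pass 3: (no change)
  S: {b,c,d}  A: {b,c,d}  B: {c,d}

Compute FOLLOW by fixpoint:
initialize: $ ∈ FOLLOW(S)
pass 1:
  A→B A a: FOLLOW(B) ⊇ FIRST(A) = {b,c,d}; new: +{b,c,d}
  A→B A a: FOLLOW(A) ⊇ FIRST(a) = {a}; new: +{a}
  B→c d A: FOLLOW(A) ⊇ FOLLOW(B) ⊇ {b,c,d}; new: +{b,c,d}
  S→b B: FOLLOW(B) ⊇ FOLLOW(S) ⊇ {$}; new: +{$}
  S→c A: FOLLOW(A) ⊇ FOLLOW(S) ⊇ {$}; new: +{$}
  FOLLOW(S)={$}  FOLLOW(A)={$,a,b,c,d}  FOLLOW(B)={$,b,c,d}
pass 2: — fixpoint
  FOLLOW(S)={$}  FOLLOW(A)={$,a,b,c,d}  FOLLOW(B)={$,b,c,d}

FOLLOW(A) = ["$", "a", "b", "c", "d"]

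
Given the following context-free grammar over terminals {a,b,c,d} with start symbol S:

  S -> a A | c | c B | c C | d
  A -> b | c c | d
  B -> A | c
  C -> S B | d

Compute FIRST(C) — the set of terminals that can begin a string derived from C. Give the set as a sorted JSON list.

FIRST sets, iterate to fixpoint:
round 1:
  A via A→b: +{b}
  A via A→c c: +{c}
  A via A→d: +{d}
  B via B→A: +{b,c,d}
  C via C→d: +{d}
  S via S→a A: +{a}
  S via S→c: +{c}
  S via S→d: +{d}
  FIRST[S]={a,c,d}  FIRST[A]={b,c,d}  FIRST[B]={b,c,d}  FIRST[C]={d}
round 2:
  C via C→S B: +{a,c}
  FIRST[S]={a,c,d}  FIRST[A]={b,c,d}  FIRST[B]={b,c,d}  FIRST[C]={a,c,d}
round 3: — fixpoint
  FIRST[S]={a,c,d}  FIRST[A]={b,c,d}  FIRST[B]={b,c,d}  FIRST[C]={a,c,d}

FIRST(C) = ["a", "c", "d"]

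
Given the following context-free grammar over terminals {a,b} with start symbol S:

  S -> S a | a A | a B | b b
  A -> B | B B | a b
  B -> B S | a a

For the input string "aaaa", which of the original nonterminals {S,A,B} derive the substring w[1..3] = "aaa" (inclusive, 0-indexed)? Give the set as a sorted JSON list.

CNF form of G:
  S -> S T0 | T0 A | T0 B | T1 T1
  A -> B B | B S | T0 T0 | T0 T1
  B -> B S | T0 T0
  T0 -> a
  T1 -> b

CYK table (by increasing span) — only the sub-triangle for w[1..3]:
  T[1,1] 'a' = {T0}  orig:{}
  T[2,2] 'a' = {T0}  orig:{}
  T[3,3] 'a' = {T0}  orig:{}
  T[1,2] 'aa' = {A,B}
  T[2,3] 'aa' = {A,B}
  T[1,3] 'aaa' = {S}

Original NTs in T[1,3] deriving "aaa": ["S"]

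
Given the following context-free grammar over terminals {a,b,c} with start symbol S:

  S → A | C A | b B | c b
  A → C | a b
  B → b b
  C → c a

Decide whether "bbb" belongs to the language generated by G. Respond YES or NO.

Convert to CNF:
  S -> C A | T0 T1 | T1 B | T2 T0 | T2 T1
  A -> T0 T1 | T2 T0
  B -> T1 T1
  C -> T2 T0
  T0 -> a
  T1 -> b
  T2 -> c

CYK fill:
  cell(0,0) b: {T1}  orig:{}
  cell(1,1) b: {T1}  orig:{}
  cell(2,2) b: {T1}  orig:{}
  cell(0,1) bb: {B}
  cell(1,2) bb: {B}
  cell(0,2) bbb: {S}

S ∈ T[0,2] ⇒ YES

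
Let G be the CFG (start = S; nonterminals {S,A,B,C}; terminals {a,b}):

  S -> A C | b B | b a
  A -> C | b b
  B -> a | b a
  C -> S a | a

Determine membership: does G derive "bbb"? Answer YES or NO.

Convert to CNF:
  S -> A C | T1 B | T1 T0
  A -> S T0 | T1 T1 | a
  B -> T1 T0 | a
  C -> S T0 | a
  T0 -> a
  T1 -> b

CYK fill:
  [0..0]={T1}  "b"  orig:{}
  [1..1]={T1}  "b"  orig:{}
  [2..2]={T1}  "b"  orig:{}
  [0..1]={A}  "bb"
  [1..2]={A}  "bb"
  [0..2]=∅  "bbb"

S ∉ T[0,2] ⇒ NO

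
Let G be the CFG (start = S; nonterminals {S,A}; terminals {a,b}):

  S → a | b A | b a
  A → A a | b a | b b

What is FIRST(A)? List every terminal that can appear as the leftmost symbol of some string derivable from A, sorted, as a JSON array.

Compute FIRST by fixpoint:
iter 1:
  A via A→b a: +{b}
  S via S→a: +{a}
  S via S→b A: +{b}
  S: {a,b}  A: {b}
iter 2: — fixpoint
  S: {a,b}  A: {b}

FIRST(A) = ["b"]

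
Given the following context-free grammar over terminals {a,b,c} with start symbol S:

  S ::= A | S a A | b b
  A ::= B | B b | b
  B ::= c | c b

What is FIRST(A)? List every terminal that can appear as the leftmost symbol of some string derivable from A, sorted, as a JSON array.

FIRST iteration:
round 1:
  A via A→b: +{b}
  B via B→c: +{c}
  S via S→A: +{b}
  FIRST[S]={b}  FIRST[A]={b}  FIRST[B]={c}
round 2:
  A via A→B: +{c}
  S via S→A: +{c}
  FIRST[S]={b,c}  FIRST[A]={b,c}  FIRST[B]={c}
round 3: done
  FIRST[S]={b,c}  FIRST[A]={b,c}  FIRST[B]={c}

FIRST(A) = ["b", "c"]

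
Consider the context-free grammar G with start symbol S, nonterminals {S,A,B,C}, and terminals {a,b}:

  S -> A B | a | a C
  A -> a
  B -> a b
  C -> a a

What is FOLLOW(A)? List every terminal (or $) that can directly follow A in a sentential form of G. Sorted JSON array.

FIRST iteration:
pass 1:
  A via A→a: +{a}
  B via B→a b: +{a}
  C via C→a a: +{a}
  S via S→A B: +{a}
  FIRST(S)={a}  FIRST(A)={a}  FIRST(B)={a}  FIRST(C)={a}
pass 2: — fixpoint
  FIRST(S)={a}  FIRST(A)={a}  FIRST(B)={a}  FIRST(C)={a}

FOLLOW sets:
initialize: $ ∈ FOLLOW(S)
iter 1:
  S→A B: FOLLOW(A) ⊇ FIRST(B) = {a}; new: +{a}
  S→A B: FOLLOW(B) ⊇ FOLLOW(S) ⊇ {$}; new: +{$}
  S→a C: FOLLOW(C) ⊇ FOLLOW(S) ⊇ {$}; new: +{$}
  FOLLOW[S]={$}  FOLLOW[A]={a}  FOLLOW[B]={$}  FOLLOW[C]={$}
iter 2: (stable)
  FOLLOW[S]={$}  FOLLOW[A]={a}  FOLLOW[B]={$}  FOLLOW[C]={$}

FOLLOW(A) = ["a"]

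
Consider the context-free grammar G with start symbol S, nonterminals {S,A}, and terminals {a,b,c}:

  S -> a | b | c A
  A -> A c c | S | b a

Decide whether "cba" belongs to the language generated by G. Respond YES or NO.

Convert to CNF:
  S -> T0 A | a | b
  A -> A X3 | T0 A | T1 T2 | a | b
  T0 -> c
  T1 -> b
  T2 -> a
  X3 -> T0 T0

CYK table (by increasing span):
  T[0,0] 'c' = {T0}  orig:{}
  T[1,1] 'b' = {A,S,T1}  orig:{A,S}
  T[2,2] 'a' = {A,S,T2}  orig:{A,S}
  T[0,1] 'cb' = {A,S}
  T[1,2] 'ba' = {A}
  T[0,2] 'cba' = {A,S}

S ∈ T[0,2] ⇒ YES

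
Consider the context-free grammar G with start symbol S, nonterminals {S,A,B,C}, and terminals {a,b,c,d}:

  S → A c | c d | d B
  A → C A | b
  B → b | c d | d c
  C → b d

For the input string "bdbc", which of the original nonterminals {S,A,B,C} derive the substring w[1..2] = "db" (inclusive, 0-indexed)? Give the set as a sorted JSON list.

Convert to CNF:
  S -> A T0 | T0 T1 | T1 B
  A -> C A | b
  B -> T0 T1 | T1 T0 | b
  C -> T2 T1
  T0 -> c
  T1 -> d
  T2 -> b

Fill CYK table bottom-up — only the sub-triangle for w[1..2]:
  cell(1,1) d: {T1}  orig:{}
  cell(2,2) b: {A,B,T2}  orig:{A,B}
  cell(1,2) db: {S}

Original NTs in T[1,2] deriving "db": ["S"]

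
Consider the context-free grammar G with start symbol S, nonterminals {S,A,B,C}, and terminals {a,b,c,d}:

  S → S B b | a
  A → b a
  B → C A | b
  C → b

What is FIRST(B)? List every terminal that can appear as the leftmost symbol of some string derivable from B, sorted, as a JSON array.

FIRST iteration:
[1]
  A via A→b a: +{b}
  B via B→b: +{b}
  C via C→b: +{b}
  S via S→a: +{a}
  FIRST[S]={a}  FIRST[A]={b}  FIRST[B]={b}  FIRST[C]={b}
[2] (stable)
  FIRST[S]={a}  FIRST[A]={b}  FIRST[B]={b}  FIRST[C]={b}

FIRST(B) = ["b"]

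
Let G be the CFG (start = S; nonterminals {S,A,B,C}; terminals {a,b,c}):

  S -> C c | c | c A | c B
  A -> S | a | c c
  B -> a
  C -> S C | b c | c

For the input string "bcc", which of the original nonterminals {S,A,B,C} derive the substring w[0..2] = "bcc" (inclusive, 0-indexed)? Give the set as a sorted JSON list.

Convert to CNF:
  S -> C T0 | T0 A | T0 B | c
  A -> C T0 | T0 A | T0 B | T0 T0 | a | c
  B -> a
  C -> S C | T1 T0 | c
  T0 -> c
  T1 -> b

CYK fill — only the sub-triangle for w[0..2]:
  T[0,0] 'b' = {T1}  orig:{}
  T[1,1] 'c' = {A,C,S,T0}  orig:{A,C,S}
  T[2,2] 'c' = {A,C,S,T0}  orig:{A,C,S}
  T[0,1] 'bc' = {C}
  T[1,2] 'cc' = {A,C,S}
  T[0,2] 'bcc' = {A,S}

Original NTs in T[0,2] deriving "bcc": ["A", "S"]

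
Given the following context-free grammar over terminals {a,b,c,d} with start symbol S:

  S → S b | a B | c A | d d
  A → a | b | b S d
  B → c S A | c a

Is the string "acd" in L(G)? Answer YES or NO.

Convert to CNF:
  S -> S T0 | T1 T1 | T2 A | T3 B
  A -> T0 X4 | a | b
  B -> T2 T3 | T2 X5
  T0 -> b
  T1 -> d
  T2 -> c
  T3 -> a
  X4 -> S T1
  X5 -> S A

CYK table (by increasing span):
  cell(0,0) a: {A,T3}  orig:{A}
  cell(1,1) c: {T2}  orig:{}
  cell(2,2) d: {T1}  orig:{}
  cell(0,1) ac: ∅
  cell(1,2) cd: ∅
  cell(0,2) acd: ∅

S ∉ T[0,2] ⇒ NO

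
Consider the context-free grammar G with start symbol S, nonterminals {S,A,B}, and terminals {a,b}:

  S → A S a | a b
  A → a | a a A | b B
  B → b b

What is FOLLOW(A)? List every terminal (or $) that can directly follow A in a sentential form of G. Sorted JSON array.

Compute FIRST by fixpoint:
round 1:
  A via A→a: +{a}
  A via A→b B: +{b}
  B via B→b b: +{b}
  S via S→A S a: +{a,b}
  S: {a,b}  A: {a,b}  B: {b}
round 2: — fixpoint
  S: {a,b}  A: {a,b}  B: {b}

FOLLOW sets:
seed FOLLOW(S) with $
pass 1:
  S→A S a: FOLLOW(A) ⊇ FIRST(S) = {a,b}; new: +{a,b}
  S→A S a: FOLLOW(S) ⊇ FIRST(a) = {a}; new: +{a}
  S: {$,a}  A: {a,b}  B: {}
pass 2:
  A→b B: FOLLOW(B) ⊇ FOLLOW(A) ⊇ {a,b}; new: +{a,b}
  S: {$,a}  A: {a,b}  B: {a,b}
pass 3: (stable)
  S: {$,a}  A: {a,b}  B: {a,b}

FOLLOW(A) = ["a", "b"]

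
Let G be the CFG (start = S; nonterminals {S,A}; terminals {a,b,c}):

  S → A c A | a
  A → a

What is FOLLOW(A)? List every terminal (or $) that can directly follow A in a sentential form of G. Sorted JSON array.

FIRST iteration:
pass 1:
  A via A→a: +{a}
  S via S→A c A: +{a}
  FIRST[S]={a}  FIRST[A]={a}
pass 2: done
  FIRST[S]={a}  FIRST[A]={a}

FOLLOW iteration:
initialize: $ ∈ FOLLOW(S)
iter 1:
  S→A c A: FOLLOW(A) ⊇ FIRST(c) = {c}; new: +{c}
  S→A c A: FOLLOW(A) ⊇ FOLLOW(S) ⊇ {$}; new: +{$}
  FOLLOW(S)={$}  FOLLOW(A)={$,c}
iter 2: — fixpoint
  FOLLOW(S)={$}  FOLLOW(A)={$,c}

FOLLOW(A) = ["$", "c"]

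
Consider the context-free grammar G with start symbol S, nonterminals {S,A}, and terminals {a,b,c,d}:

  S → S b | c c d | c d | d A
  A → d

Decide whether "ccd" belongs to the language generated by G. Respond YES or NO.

CNF form of G:
  S -> S T0 | T1 T2 | T1 X3 | T2 A
  A -> d
  T0 -> b
  T1 -> c
  T2 -> d
  X3 -> T1 T2

CYK table (by increasing span):
  T[0,0] 'c' = {T1}  orig:{}
  T[1,1] 'c' = {T1}  orig:{}
  T[2,2] 'd' = {A,T2}  orig:{A}
  T[0,1] 'cc' = ∅
  T[1,2] 'cd' = {S,X3}  orig:{S}
  T[0,2] 'ccd' = {S}

S ∈ T[0,2] ⇒ YES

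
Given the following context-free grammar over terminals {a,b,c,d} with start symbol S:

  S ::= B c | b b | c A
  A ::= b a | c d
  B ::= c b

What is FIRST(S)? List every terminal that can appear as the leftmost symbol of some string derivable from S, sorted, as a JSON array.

Compute FIRST by fixpoint:
round 1:
  A via A→b a: +{b}
  A via A→c d: +{c}
  B via B→c b: +{c}
  S via S→B c: +{c}
  S via S→b b: +{b}
  FIRST[S]={b,c}  FIRST[A]={b,c}  FIRST[B]={c}
round 2: done
  FIRST[S]={b,c}  FIRST[A]={b,c}  FIRST[B]={c}

FIRST(S) = ["b", "c"]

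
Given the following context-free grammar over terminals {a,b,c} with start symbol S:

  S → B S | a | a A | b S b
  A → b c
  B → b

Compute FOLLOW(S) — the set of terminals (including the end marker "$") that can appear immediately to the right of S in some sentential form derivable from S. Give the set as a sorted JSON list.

Compute FIRST by fixpoint:
round 1:
  A via A→b c: +{b}
  B via B→b: +{b}
  S via S→B S: +{b}
  S via S→a: +{a}
  S: {a,b}  A: {b}  B: {b}
round 2: (stable)
  S: {a,b}  A: {b}  B: {b}

Compute FOLLOW by fixpoint:
initialize: $ ∈ FOLLOW(S)
[1]
  S→B S: FOLLOW(B) ⊇ FIRST(S) = {a,b}; new: +{a,b}
  S→a A: FOLLOW(A) ⊇ FOLLOW(S) ⊇ {$}; new: +{$}
  S→b S b: FOLLOW(S) ⊇ FIRST(b) = {b}; new: +{b}
  S: {$,b}  A: {$}  B: {a,b}
[2]
  S→a A: FOLLOW(A) ⊇ FOLLOW(S) ⊇ {$,b}; new: +{b}
  S: {$,b}  A: {$,b}  B: {a,b}
[3] — fixpoint
  S: {$,b}  A: {$,b}  B: {a,b}

FOLLOW(S) = ["$", "b"]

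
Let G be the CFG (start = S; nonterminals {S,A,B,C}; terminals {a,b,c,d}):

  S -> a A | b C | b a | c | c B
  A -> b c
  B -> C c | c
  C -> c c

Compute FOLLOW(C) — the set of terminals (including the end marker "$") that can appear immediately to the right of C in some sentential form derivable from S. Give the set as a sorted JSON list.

FIRST iteration:
iter 1:
  A via A→b c: +{b}
  B via B→c: +{c}
  C via C→c c: +{c}
  S via S→a A: +{a}
  S via S→b C: +{b}
  S via S→c: +{c}
  S: {a,b,c}  A: {b}  B: {c}  C: {c}
iter 2: done
  S: {a,b,c}  A: {b}  B: {c}  C: {c}

Compute FOLLOW by fixpoint:
seed FOLLOW(S) with $
[1]
  B→C c: FOLLOW(C) ⊇ FIRST(c) = {c}; new: +{c}
  S→a A: FOLLOW(A) ⊇ FOLLOW(S) ⊇ {$}; new: +{$}
  S→b C: FOLLOW(C) ⊇ FOLLOW(S) ⊇ {$}; new: +{$}
  S→c B: FOLLOW(B) ⊇ FOLLOW(S) ⊇ {$}; new: +{$}
  FOLLOW(S)={$}  FOLLOW(A)={$}  FOLLOW(B)={$}  FOLLOW(C)={$,c}
[2] (stable)
  FOLLOW(S)={$}  FOLLOW(A)={$}  FOLLOW(B)={$}  FOLLOW(C)={$,c}

FOLLOW(C) = ["$", "c"]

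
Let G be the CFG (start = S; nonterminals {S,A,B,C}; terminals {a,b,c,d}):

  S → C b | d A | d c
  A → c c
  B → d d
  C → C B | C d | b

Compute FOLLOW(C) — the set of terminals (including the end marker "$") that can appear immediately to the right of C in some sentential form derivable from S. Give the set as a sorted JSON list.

Compute FIRST by fixpoint:
iter 1:
  A via A→c c: +{c}
  B via B→d d: +{d}
  C via C→b: +{b}
  S via S→C b: +{b}
  S via S→d A: +{d}
  FIRST(S)={b,d}  FIRST(A)={c}  FIRST(B)={d}  FIRST(C)={b}
iter 2: — fixpoint
  FIRST(S)={b,d}  FIRST(A)={c}  FIRST(B)={d}  FIRST(C)={b}

FOLLOW iteration:
FOLLOW(S) := {$}
pass 1:
  C→C B: FOLLOW(C) ⊇ FIRST(B) = {d}; new: +{d}
  C→C B: FOLLOW(B) ⊇ FOLLOW(C) ⊇ {d}; new: +{d}
  S→C b: FOLLOW(C) ⊇ FIRST(b) = {b}; new: +{b}
  S→d A: FOLLOW(A) ⊇ FOLLOW(S) ⊇ {$}; new: +{$}
  S: {$}  A: {$}  B: {d}  C: {b,d}
pass 2:
  C→C B: FOLLOW(B) ⊇ FOLLOW(C) ⊇ {b,d}; new: +{b}
  S: {$}  A: {$}  B: {b,d}  C: {b,d}
pass 3: (no change)
  S: {$}  A: {$}  B: {b,d}  C: {b,d}

FOLLOW(C) = ["b", "d"]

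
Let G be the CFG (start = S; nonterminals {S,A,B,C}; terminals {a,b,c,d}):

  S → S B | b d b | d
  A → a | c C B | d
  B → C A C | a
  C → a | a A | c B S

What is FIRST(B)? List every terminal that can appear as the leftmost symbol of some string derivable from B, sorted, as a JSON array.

FIRST iteration:
pass 1:
  A via A→a: +{a}
  A via A→c C B: +{c}
  A via A→d: +{d}
  B via B→a: +{a}
  C via C→a: +{a}
  C via C→c B S: +{c}
  S via S→b d b: +{b}
  S via S→d: +{d}
  FIRST(S)={b,d}  FIRST(A)={a,c,d}  FIRST(B)={a}  FIRST(C)={a,c}
pass 2:
  B via B→C A C: +{c}
  FIRST(S)={b,d}  FIRST(A)={a,c,d}  FIRST(B)={a,c}  FIRST(C)={a,c}
pass 3: (stable)
  FIRST(S)={b,d}  FIRST(A)={a,c,d}  FIRST(B)={a,c}  FIRST(C)={a,c}

FIRST(B) = ["a", "c"]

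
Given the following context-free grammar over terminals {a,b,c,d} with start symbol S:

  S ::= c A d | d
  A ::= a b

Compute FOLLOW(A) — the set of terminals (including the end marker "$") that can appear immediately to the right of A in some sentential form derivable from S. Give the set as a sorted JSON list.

FIRST sets, iterate to fixpoint:
round 1:
  A via A→a b: +{a}
  S via S→c A d: +{c}
  S via S→d: +{d}
  FIRST(S)={c,d}  FIRST(A)={a}
round 2: (stable)
  FIRST(S)={c,d}  FIRST(A)={a}

FOLLOW iteration:
seed FOLLOW(S) with $
iter 1:
  S→c A d: FOLLOW(A) ⊇ FIRST(d) = {d}; new: +{d}
  S: {$}  A: {d}
iter 2: (no change)
  S: {$}  A: {d}

FOLLOW(A) = ["d"]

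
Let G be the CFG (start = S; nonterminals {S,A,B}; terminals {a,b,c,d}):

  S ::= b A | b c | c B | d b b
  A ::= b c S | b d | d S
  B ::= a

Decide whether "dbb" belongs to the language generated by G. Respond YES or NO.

Convert to CNF:
  S -> T0 A | T0 T1 | T1 B | T2 X4
  A -> T0 T2 | T0 X3 | T2 S
  B -> a
  T0 -> b
  T1 -> c
  T2 -> d
  X3 -> T1 S
  X4 -> T0 T0

CYK fill:
  [0..0]={T2}  "d"  orig:{}
  [1..1]={T0}  "b"  orig:{}
  [2..2]={T0}  "b"  orig:{}
  [0..1]=∅  "db"
  [1..2]={X4}  "bb"  orig:{}
  [0..2]={S}  "dbb"

S ∈ T[0,2] ⇒ YES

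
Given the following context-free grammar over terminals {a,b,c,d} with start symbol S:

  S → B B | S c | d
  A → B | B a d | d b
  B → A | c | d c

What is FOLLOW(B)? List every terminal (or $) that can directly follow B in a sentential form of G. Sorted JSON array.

Compute FIRST by fixpoint:
pass 1:
  A via A→d b: +{d}
  B via B→A: +{d}
  B via B→c: +{c}
  S via S→B B: +{c,d}
  FIRST[S]={c,d}  FIRST[A]={d}  FIRST[B]={c,d}
pass 2:
  A via A→B: +{c}
  FIRST[S]={c,d}  FIRST[A]={c,d}  FIRST[B]={c,d}
pass 3: — fixpoint
  FIRST[S]={c,d}  FIRST[A]={c,d}  FIRST[B]={c,d}

Compute FOLLOW by fixpoint:
initialize: $ ∈ FOLLOW(S)
[1]
  A→B a d: FOLLOW(B) ⊇ FIRST(a) = {a}; new: +{a}
  B→A: FOLLOW(A) ⊇ FOLLOW(B) ⊇ {a}; new: +{a}
  S→B B: FOLLOW(B) ⊇ FIRST(B) = {c,d}; new: +{c,d}
  S→B B: FOLLOW(B) ⊇ FOLLOW(S) ⊇ {$}; new: +{$}
  S→S c: FOLLOW(S) ⊇ FIRST(c) = {c}; new: +{c}
  S: {$,c}  A: {a}  B: {$,a,c,d}
[2]
  B→A: FOLLOW(A) ⊇ FOLLOW(B) ⊇ {$,a,c,d}; new: +{$,c,d}
  S: {$,c}  A: {$,a,c,d}  B: {$,a,c,d}
[3] (stable)
  S: {$,c}  A: {$,a,c,d}  B: {$,a,c,d}

FOLLOW(B) = ["$", "a", "c", "d"]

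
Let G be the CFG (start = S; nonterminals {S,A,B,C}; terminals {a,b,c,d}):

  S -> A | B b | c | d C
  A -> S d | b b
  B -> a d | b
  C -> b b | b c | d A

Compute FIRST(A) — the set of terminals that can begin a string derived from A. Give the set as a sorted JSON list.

FIRST sets, iterate to fixpoint:
round 1:
  A via A→b b: +{b}
  B via B→a d: +{a}
  B via B→b: +{b}
  C via C→b b: +{b}
  C via C→d A: +{d}
  S via S→A: +{b}
  S via S→B b: +{a}
  S via S→c: +{c}
  S via S→d C: +{d}
  FIRST(S)={a,b,c,d}  FIRST(A)={b}  FIRST(B)={a,b}  FIRST(C)={b,d}
round 2:
  A via A→S d: +{a,c,d}
  FIRST(S)={a,b,c,d}  FIRST(A)={a,b,c,d}  FIRST(B)={a,b}  FIRST(C)={b,d}
round 3: (no change)
  FIRST(S)={a,b,c,d}  FIRST(A)={a,b,c,d}  FIRST(B)={a,b}  FIRST(C)={b,d}

FIRST(A) = ["a", "b", "c", "d"]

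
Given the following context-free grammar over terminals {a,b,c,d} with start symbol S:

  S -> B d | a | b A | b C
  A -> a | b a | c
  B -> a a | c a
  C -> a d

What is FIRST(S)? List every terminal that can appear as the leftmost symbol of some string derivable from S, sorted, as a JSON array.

FIRST iteration:
pass 1:
  A via A→a: +{a}
  A via A→b a: +{b}
  A via A→c: +{c}
  B via B→a a: +{a}
  B via B→c a: +{c}
  C via C→a d: +{a}
  S via S→B d: +{a,c}
  S via S→b A: +{b}
  FIRST(S)={a,b,c}  FIRST(A)={a,b,c}  FIRST(B)={a,c}  FIRST(C)={a}
pass 2: — fixpoint
  FIRST(S)={a,b,c}  FIRST(A)={a,b,c}  FIRST(B)={a,c}  FIRST(C)={a}

FIRST(S) = ["a", "b", "c"]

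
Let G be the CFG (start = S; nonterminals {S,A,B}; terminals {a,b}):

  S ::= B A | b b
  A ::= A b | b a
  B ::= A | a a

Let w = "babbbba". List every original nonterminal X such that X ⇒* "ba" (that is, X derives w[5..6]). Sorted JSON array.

CNF form of G:
  S -> B A | T0 T0
  A -> A T0 | T0 T1
  B -> A T0 | T0 T1 | T1 T1
  T0 -> b
  T1 -> a

CYK fill, restricted to cells inside w[5..6]:
  T[5,5] 'b' = {T0}  orig:{}
  T[6,6] 'a' = {T1}  orig:{}
  T[5,6] 'ba' = {A,B}

Original NTs in T[5,6] deriving "ba": ["A", "B"]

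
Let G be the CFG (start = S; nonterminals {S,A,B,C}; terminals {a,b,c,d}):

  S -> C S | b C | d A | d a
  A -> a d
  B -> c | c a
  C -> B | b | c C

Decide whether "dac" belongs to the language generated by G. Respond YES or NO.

CNF form of G:
  S -> C S | T1 A | T1 T0 | T3 C
  A -> T0 T1
  B -> T2 T0 | c
  C -> T2 C | T2 T0 | b | c
  T0 -> a
  T1 -> d
  T2 -> c
  T3 -> b

CYK table (by increasing span):
  cell(0,0) d: {T1}  orig:{}
  cell(1,1) a: {T0}  orig:{}
  cell(2,2) c: {B,C,T2}  orig:{B,C}
  cell(0,1) da: {S}
  cell(1,2) ac: ∅
  cell(0,2) dac: ∅

S ∉ T[0,2] ⇒ NO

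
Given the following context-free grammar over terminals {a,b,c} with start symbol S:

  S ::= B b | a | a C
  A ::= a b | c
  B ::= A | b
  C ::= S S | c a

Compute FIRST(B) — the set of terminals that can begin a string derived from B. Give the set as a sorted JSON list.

Compute FIRST by fixpoint:
iter 1:
  A via A→a b: +{a}
  A via A→c: +{c}
  B via B→A: +{a,c}
  B via B→b: +{b}
  C via C→c a: +{c}
  S via S→B b: +{a,b,c}
  FIRST[S]={a,b,c}  FIRST[A]={a,c}  FIRST[B]={a,b,c}  FIRST[C]={c}
iter 2:
  C via C→S S: +{a,b}
  FIRST[S]={a,b,c}  FIRST[A]={a,c}  FIRST[B]={a,b,c}  FIRST[C]={a,b,c}
iter 3: — fixpoint
  FIRST[S]={a,b,c}  FIRST[A]={a,c}  FIRST[B]={a,b,c}  FIRST[C]={a,b,c}

FIRST(B) = ["a", "b", "c"]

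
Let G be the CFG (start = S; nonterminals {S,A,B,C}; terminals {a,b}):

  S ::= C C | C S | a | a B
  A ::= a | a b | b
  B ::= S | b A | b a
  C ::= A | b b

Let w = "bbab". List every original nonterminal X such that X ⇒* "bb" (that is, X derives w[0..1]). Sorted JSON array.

Convert to CNF:
  S -> C C | C S | T0 B | a
  A -> T0 T1 | a | b
  B -> C C | C S | T0 B | T1 A | T1 T0 | a
  C -> T0 T1 | T1 T1 | a | b
  T0 -> a
  T1 -> b

Fill CYK table bottom-up, restricted to cells inside w[0..1]:
  T[0,0] 'b' = {A,C,T1}  orig:{A,C}
  T[1,1] 'b' = {A,C,T1}  orig:{A,C}
  T[0,1] 'bb' = {B,C,S}

Original NTs in T[0,1] deriving "bb": ["B", "C", "S"]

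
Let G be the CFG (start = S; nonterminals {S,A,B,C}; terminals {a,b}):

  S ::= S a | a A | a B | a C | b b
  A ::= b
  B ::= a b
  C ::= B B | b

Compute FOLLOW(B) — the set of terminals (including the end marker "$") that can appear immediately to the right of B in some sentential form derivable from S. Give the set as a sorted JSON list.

Compute FIRST by fixpoint:
round 1:
  A via A→b: +{b}
  B via B→a b: +{a}
  C via C→B B: +{a}
  C via C→b: +{b}
  S via S→a A: +{a}
  S via S→b b: +{b}
  FIRST(S)={a,b}  FIRST(A)={b}  FIRST(B)={a}  FIRST(C)={a,b}
round 2: done
  FIRST(S)={a,b}  FIRST(A)={b}  FIRST(B)={a}  FIRST(C)={a,b}

Compute FOLLOW by fixpoint:
seed FOLLOW(S) with $
pass 1:
  C→B B: FOLLOW(B) ⊇ FIRST(B) = {a}; new: +{a}
  S→S a: FOLLOW(S) ⊇ FIRST(a) = {a}; new: +{a}
  S→a A: FOLLOW(A) ⊇ FOLLOW(S) ⊇ {$,a}; new: +{$,a}
  S→a B: FOLLOW(B) ⊇ FOLLOW(S) ⊇ {$,a}; new: +{$}
  S→a C: FOLLOW(C) ⊇ FOLLOW(S) ⊇ {$,a}; new: +{$,a}
  FOLLOW(S)={$,a}  FOLLOW(A)={$,a}  FOLLOW(B)={$,a}  FOLLOW(C)={$,a}
pass 2: (no change)
  FOLLOW(S)={$,a}  FOLLOW(A)={$,a}  FOLLOW(B)={$,a}  FOLLOW(C)={$,a}

FOLLOW(B) = ["$", "a"]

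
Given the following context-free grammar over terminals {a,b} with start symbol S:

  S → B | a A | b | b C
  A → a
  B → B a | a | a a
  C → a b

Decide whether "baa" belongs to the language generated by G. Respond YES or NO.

Convert to CNF:
  S -> B T0 | T0 A | T0 T0 | T1 C | a | b
  A -> a
  B -> B T0 | T0 T0 | a
  C -> T0 T1
  T0 -> a
  T1 -> b

CYK fill:
  [0..0]={S,T1}  "b"  orig:{S}
  [1..1]={A,B,S,T0}  "a"  orig:{A,B,S}
  [2..2]={A,B,S,T0}  "a"  orig:{A,B,S}
  [0..1]=∅  "ba"
  [1..2]={B,S}  "aa"
  [0..2]=∅  "baa"

S ∉ T[0,2] ⇒ NO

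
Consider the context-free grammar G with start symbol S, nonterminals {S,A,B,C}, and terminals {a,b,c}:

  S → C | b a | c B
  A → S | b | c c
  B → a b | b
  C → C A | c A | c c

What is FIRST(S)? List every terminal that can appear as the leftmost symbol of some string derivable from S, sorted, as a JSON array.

FIRST sets, iterate to fixpoint:
round 1:
  A via A→b: +{b}
  A via A→c c: +{c}
  B via B→a b: +{a}
  B via B→b: +{b}
  C via C→c A: +{c}
  S via S→C: +{c}
  S via S→b a: +{b}
  FIRST(S)={b,c}  FIRST(A)={b,c}  FIRST(B)={a,b}  FIRST(C)={c}
round 2: done
  FIRST(S)={b,c}  FIRST(A)={b,c}  FIRST(B)={a,b}  FIRST(C)={c}

FIRST(S) = ["b", "c"]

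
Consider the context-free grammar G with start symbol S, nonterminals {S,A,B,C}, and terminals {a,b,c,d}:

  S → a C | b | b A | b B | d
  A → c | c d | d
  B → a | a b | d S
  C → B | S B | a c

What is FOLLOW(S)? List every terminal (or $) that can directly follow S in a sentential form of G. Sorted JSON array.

FIRST sets, iterate to fixpoint:
pass 1:
  A via A→c: +{c}
  A via A→d: +{d}
  B via B→a: +{a}
  B via B→d S: +{d}
  C via C→B: +{a,d}
  S via S→a C: +{a}
  S via S→b: +{b}
  S via S→d: +{d}
  FIRST(S)={a,b,d}  FIRST(A)={c,d}  FIRST(B)={a,d}  FIRST(C)={a,d}
pass 2:
  C via C→S B: +{b}
  FIRST(S)={a,b,d}  FIRST(A)={c,d}  FIRST(B)={a,d}  FIRST(C)={a,b,d}
pass 3: (no change)
  FIRST(S)={a,b,d}  FIRST(A)={c,d}  FIRST(B)={a,d}  FIRST(C)={a,b,d}

FOLLOW iteration:
FOLLOW(S) := {$}
[1]
  C→S B: FOLLOW(S) ⊇ FIRST(B) = {a,d}; new: +{a,d}
  S→a C: FOLLOW(C) ⊇ FOLLOW(S) ⊇ {$,a,d}; new: +{$,a,d}
  S→b A: FOLLOW(A) ⊇ FOLLOW(S) ⊇ {$,a,d}; new: +{$,a,d}
  S→b B: FOLLOW(B) ⊇ FOLLOW(S) ⊇ {$,a,d}; new: +{$,a,d}
  FOLLOW[S]={$,a,d}  FOLLOW[A]={$,a,d}  FOLLOW[B]={$,a,d}  FOLLOW[C]={$,a,d}
[2] (stable)
  FOLLOW[S]={$,a,d}  FOLLOW[A]={$,a,d}  FOLLOW[B]={$,a,d}  FOLLOW[C]={$,a,d}

FOLLOW(S) = ["$", "a", "d"]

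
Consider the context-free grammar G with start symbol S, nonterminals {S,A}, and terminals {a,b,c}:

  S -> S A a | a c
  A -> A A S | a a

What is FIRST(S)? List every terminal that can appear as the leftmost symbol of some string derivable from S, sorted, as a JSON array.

FIRST sets, iterate to fixpoint:
iter 1:
  A via A→a a: +{a}
  S via S→a c: +{a}
  S: {a}  A: {a}
iter 2: (stable)
  S: {a}  A: {a}

FIRST(S) = ["a"]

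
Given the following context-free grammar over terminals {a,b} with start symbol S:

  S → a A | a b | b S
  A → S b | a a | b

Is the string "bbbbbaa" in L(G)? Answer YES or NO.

CNF form of G:
  S -> T0 S | T1 A | T1 T0
  A -> S T0 | T1 T1 | b
  T0 -> b
  T1 -> a

CYK table (by increasing span):
  T[0,0] 'b' = {A,T0}  orig:{A}
  T[1,1] 'b' = {A,T0}  orig:{A}
  T[2,2] 'b' = {A,T0}  orig:{A}
  T[3,3] 'b' = {A,T0}  orig:{A}
  T[4,4] 'b' = {A,T0}  orig:{A}
  T[5,5] 'a' = {T1}  orig:{}
  T[6,6] 'a' = {T1}  orig:{}
  T[0,1] 'bb' = ∅
  T[1,2] 'bb' = ∅
  T[2,3] 'bb' = ∅
  T[3,4] 'bb' = ∅
  T[4,5] 'ba' = ∅
  T[5,6] 'aa' = {A}
  T[0,2] 'bbb' = ∅
  T[1,3] 'bbb' = ∅
  T[2,4] 'bbb' = ∅
  T[3,5] 'bba' = ∅
  T[4,6] 'baa' = ∅
  T[0,3] 'bbbb' = ∅
  T[1,4] 'bbbb' = ∅
  T[2,5] 'bbba' = ∅
  T[3,6] 'bbaa' = ∅
  T[0,4] 'bbbbb' = ∅
  T[1,5] 'bbbba' = ∅
  T[2,6] 'bbbaa' = ∅
  T[0,5] 'bbbbba' = ∅
  T[1,6] 'bbbbaa' = ∅
  T[0,6] 'bbbbbaa' = ∅

S ∉ T[0,6] ⇒ NO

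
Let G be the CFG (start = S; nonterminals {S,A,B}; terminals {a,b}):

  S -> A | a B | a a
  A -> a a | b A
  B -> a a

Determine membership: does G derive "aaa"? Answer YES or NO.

Convert to CNF:
  S -> T0 B | T0 T0 | T1 A
  A -> T0 T0 | T1 A
  B -> T0 T0
  T0 -> a
  T1 -> b

CYK fill:
  T[0,0] 'a' = {T0}  orig:{}
  T[1,1] 'a' = {T0}  orig:{}
  T[2,2] 'a' = {T0}  orig:{}
  T[0,1] 'aa' = {A,B,S}
  T[1,2] 'aa' = {A,B,S}
  T[0,2] 'aaa' = {S}

S ∈ T[0,2] ⇒ YES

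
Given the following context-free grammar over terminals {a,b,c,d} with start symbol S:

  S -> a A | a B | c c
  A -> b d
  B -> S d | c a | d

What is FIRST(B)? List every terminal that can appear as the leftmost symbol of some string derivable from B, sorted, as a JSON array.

FIRST sets, iterate to fixpoint:
round 1:
  A via A→b d: +{b}
  B via B→c a: +{c}
  B via B→d: +{d}
  S via S→a A: +{a}
  S via S→c c: +{c}
  FIRST[S]={a,c}  FIRST[A]={b}  FIRST[B]={c,d}
round 2:
  B via B→S d: +{a}
  FIRST[S]={a,c}  FIRST[A]={b}  FIRST[B]={a,c,d}
round 3: done
  FIRST[S]={a,c}  FIRST[A]={b}  FIRST[B]={a,c,d}

FIRST(B) = ["a", "c", "d"]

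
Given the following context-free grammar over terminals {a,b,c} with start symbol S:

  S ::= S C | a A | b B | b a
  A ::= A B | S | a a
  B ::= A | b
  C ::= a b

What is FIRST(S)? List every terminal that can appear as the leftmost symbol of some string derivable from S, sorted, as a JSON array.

FIRST sets, iterate to fixpoint:
iter 1:
  A via A→a a: +{a}
  B via B→A: +{a}
  B via B→b: +{b}
  C via C→a b: +{a}
  S via S→a A: +{a}
  S via S→b B: +{b}
  FIRST(S)={a,b}  FIRST(A)={a}  FIRST(B)={a,b}  FIRST(C)={a}
iter 2:
  A via A→S: +{b}
  FIRST(S)={a,b}  FIRST(A)={a,b}  FIRST(B)={a,b}  FIRST(C)={a}
iter 3: — fixpoint
  FIRST(S)={a,b}  FIRST(A)={a,b}  FIRST(B)={a,b}  FIRST(C)={a}

FIRST(S) = ["a", "b"]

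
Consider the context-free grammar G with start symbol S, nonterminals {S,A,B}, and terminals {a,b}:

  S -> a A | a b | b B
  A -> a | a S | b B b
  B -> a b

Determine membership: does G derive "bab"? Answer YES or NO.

Convert to CNF:
  S -> T0 A | T0 T1 | T1 B
  A -> T0 S | T1 X2 | a
  B -> T0 T1
  T0 -> a
  T1 -> b
  X2 -> B T1

CYK table (by increasing span):
  cell(0,0) b: {T1}  orig:{}
  cell(1,1) a: {A,T0}  orig:{A}
  cell(2,2) b: {T1}  orig:{}
  cell(0,1) ba: ∅
  cell(1,2) ab: {B,S}
  cell(0,2) bab: {S}

S ∈ T[0,2] ⇒ YES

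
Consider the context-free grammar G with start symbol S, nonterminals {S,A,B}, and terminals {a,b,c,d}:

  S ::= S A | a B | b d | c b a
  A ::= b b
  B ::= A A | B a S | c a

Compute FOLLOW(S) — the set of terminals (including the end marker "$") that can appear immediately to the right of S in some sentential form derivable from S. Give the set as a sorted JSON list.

FIRST iteration:
pass 1:
  A via A→b b: +{b}
  B via B→A A: +{b}
  B via B→c a: +{c}
  S via S→a B: +{a}
  S via S→b d: +{b}
  S via S→c b a: +{c}
  S: {a,b,c}  A: {b}  B: {b,c}
pass 2: done
  S: {a,b,c}  A: {b}  B: {b,c}

FOLLOW iteration:
initialize: $ ∈ FOLLOW(S)
pass 1:
  B→A A: FOLLOW(A) ⊇ FIRST(A) = {b}; new: +{b}
  B→B a S: FOLLOW(B) ⊇ FIRST(a) = {a}; new: +{a}
  B→B a S: FOLLOW(S) ⊇ FOLLOW(B) ⊇ {a}; new: +{a}
  S→S A: FOLLOW(S) ⊇ FIRST(A) = {b}; new: +{b}
  S→S A: FOLLOW(A) ⊇ FOLLOW(S) ⊇ {$,a,b}; new: +{$,a}
  S→a B: FOLLOW(B) ⊇ FOLLOW(S) ⊇ {$,a,b}; new: +{$,b}
  FOLLOW(S)={$,a,b}  FOLLOW(A)={$,a,b}  FOLLOW(B)={$,a,b}
pass 2: — fixpoint
  FOLLOW(S)={$,a,b}  FOLLOW(A)={$,a,b}  FOLLOW(B)={$,a,b}

FOLLOW(S) = ["$", "a", "b"]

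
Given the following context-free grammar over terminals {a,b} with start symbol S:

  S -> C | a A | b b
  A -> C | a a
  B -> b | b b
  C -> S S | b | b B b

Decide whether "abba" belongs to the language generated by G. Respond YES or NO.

CNF form of G:
  S -> S S | T0 A | T1 T1 | T1 X4 | b
  A -> S S | T0 T0 | T1 X2 | b
  B -> T1 T1 | b
  C -> S S | T1 X3 | b
  T0 -> a
  T1 -> b
  X2 -> B T1
  X3 -> B T1
  X4 -> B T1

Fill CYK table bottom-up:
  T[0,0] 'a' = {T0}  orig:{}
  T[1,1] 'b' = {A,B,C,S,T1}  orig:{A,B,C,S}
  T[2,2] 'b' = {A,B,C,S,T1}  orig:{A,B,C,S}
  T[3,3] 'a' = {T0}  orig:{}
  T[0,1] 'ab' = {S}
  T[1,2] 'bb' = {A,B,C,S,X2,X3,X4}  orig:{A,B,C,S}
  T[2,3] 'ba' = ∅
  T[0,2] 'abb' = {A,C,S}
  T[1,3] 'bba' = ∅
  T[0,3] 'abba' = ∅

S ∉ T[0,3] ⇒ NO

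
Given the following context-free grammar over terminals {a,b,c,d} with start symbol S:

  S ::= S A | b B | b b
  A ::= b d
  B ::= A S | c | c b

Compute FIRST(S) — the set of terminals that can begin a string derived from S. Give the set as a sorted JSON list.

FIRST iteration:
pass 1:
  A via A→b d: +{b}
  B via B→A S: +{b}
  B via B→c: +{c}
  S via S→b B: +{b}
  S: {b}  A: {b}  B: {b,c}
pass 2: (no change)
  S: {b}  A: {b}  B: {b,c}

FIRST(S) = ["b"]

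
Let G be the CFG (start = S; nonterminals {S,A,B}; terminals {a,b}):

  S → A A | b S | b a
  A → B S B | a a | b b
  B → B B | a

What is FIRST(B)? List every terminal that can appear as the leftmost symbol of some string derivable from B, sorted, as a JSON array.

FIRST sets, iterate to fixpoint:
[1]
  A via A→a a: +{a}
  A via A→b b: +{b}
  B via B→a: +{a}
  S via S→A A: +{a,b}
  FIRST(S)={a,b}  FIRST(A)={a,b}  FIRST(B)={a}
[2] — fixpoint
  FIRST(S)={a,b}  FIRST(A)={a,b}  FIRST(B)={a}

FIRST(B) = ["a"]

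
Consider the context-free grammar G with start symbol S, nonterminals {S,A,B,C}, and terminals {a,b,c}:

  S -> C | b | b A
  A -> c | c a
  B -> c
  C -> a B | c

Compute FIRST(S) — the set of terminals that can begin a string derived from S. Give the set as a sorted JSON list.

FIRST iteration:
round 1:
  A via A→c: +{c}
  B via B→c: +{c}
  C via C→a B: +{a}
  C via C→c: +{c}
  S via S→C: +{a,c}
  S via S→b: +{b}
  FIRST[S]={a,b,c}  FIRST[A]={c}  FIRST[B]={c}  FIRST[C]={a,c}
round 2: done
  FIRST[S]={a,b,c}  FIRST[A]={c}  FIRST[B]={c}  FIRST[C]={a,c}

FIRST(S) = ["a", "b", "c"]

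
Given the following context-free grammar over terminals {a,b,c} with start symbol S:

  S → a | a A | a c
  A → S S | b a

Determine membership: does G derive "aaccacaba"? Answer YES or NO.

CNF form of G:
  S -> T1 A | T1 T2 | a
  A -> S S | T0 T1
  T0 -> b
  T1 -> a
  T2 -> c

CYK fill:
  T[0,0] 'a' = {S,T1}  orig:{S}
  T[1,1] 'a' = {S,T1}  orig:{S}
  T[2,2] 'c' = {T2}  orig:{}
  T[3,3] 'c' = {T2}  orig:{}
  T[4,4] 'a' = {S,T1}  orig:{S}
  T[5,5] 'c' = {T2}  orig:{}
  T[6,6] 'a' = {S,T1}  orig:{S}
  T[7,7] 'b' = {T0}  orig:{}
  T[8,8] 'a' = {S,T1}  orig:{S}
  T[0,1] 'aa' = {A}
  T[1,2] 'ac' = {S}
  T[2,3] 'cc' = ∅
  T[3,4] 'ca' = ∅
  T[4,5] 'ac' = {S}
  T[5,6] 'ca' = ∅
  T[6,7] 'ab' = ∅
  T[7,8] 'ba' = {A}
  T[0,2] 'aac' = {A}
  T[1,3] 'acc' = ∅
  T[2,4] 'cca' = ∅
  T[3,5] 'cac' = ∅
  T[4,6] 'aca' = {A}
  T[5,7] 'cab' = ∅
  T[6,8] 'aba' = {S}
  T[0,3] 'aacc' = ∅
  T[1,4] 'acca' = ∅
  T[2,5] 'ccac' = ∅
  T[3,6] 'caca' = ∅
  T[4,7] 'acab' = ∅
  T[5,8] 'caba' = ∅
  T[0,4] 'aacca' = ∅
  T[1,5] 'accac' = ∅
  T[2,6] 'ccaca' = ∅
  T[3,7] 'cacab' = ∅
  T[4,8] 'acaba' = {A}
  T[0,5] 'aaccac' = ∅
  T[1,6] 'accaca' = ∅
  T[2,7] 'ccacab' = ∅
  T[3,8] 'cacaba' = ∅
  T[0,6] 'aaccaca' = ∅
  T[1,7] 'accacab' = ∅
  T[2,8] 'ccacaba' = ∅
  T[0,7] 'aaccacab' = ∅
  T[1,8] 'accacaba' = ∅
  T[0,8] 'aaccacaba' = ∅

S ∉ T[0,8] ⇒ NO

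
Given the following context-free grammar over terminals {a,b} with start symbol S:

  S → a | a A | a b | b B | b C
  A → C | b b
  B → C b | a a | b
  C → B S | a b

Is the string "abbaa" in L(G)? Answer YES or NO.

CNF form of G:
  S -> T0 A | T0 T1 | T1 B | T1 C | a
  A -> B S | T0 T1 | T1 T1
  B -> C T1 | T0 T0 | b
  C -> B S | T0 T1
  T0 -> a
  T1 -> b

CYK fill:
  [0..0]={S,T0}  "a"  orig:{S}
  [1..1]={B,T1}  "b"  orig:{B}
  [2..2]={B,T1}  "b"  orig:{B}
  [3..3]={S,T0}  "a"  orig:{S}
  [4..4]={S,T0}  "a"  orig:{S}
  [0..1]={A,C,S}  "ab"
  [1..2]={A,S}  "bb"
  [2..3]={A,C}  "ba"
  [3..4]={B}  "aa"
  [0..2]={B,S}  "abb"
  [1..3]={S}  "bba"
  [2..4]={S}  "baa"
  [0..3]={A,C}  "abba"
  [1..4]={A,C}  "bbaa"
  [0..4]={S}  "abbaa"

S ∈ T[0,4] ⇒ YES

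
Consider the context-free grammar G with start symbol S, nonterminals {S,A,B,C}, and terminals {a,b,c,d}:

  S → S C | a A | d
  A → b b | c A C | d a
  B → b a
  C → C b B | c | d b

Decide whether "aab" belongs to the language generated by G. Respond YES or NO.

Convert to CNF:
  S -> S C | T3 A | d
  A -> T0 T0 | T1 X4 | T2 T3
  B -> T0 T3
  C -> C X5 | T2 T0 | c
  T0 -> b
  T1 -> c
  T2 -> d
  T3 -> a
  X4 -> A C
  X5 -> T0 B

Fill CYK table bottom-up:
  [0..0]={T3}  "a"  orig:{}
  [1..1]={T3}  "a"  orig:{}
  [2..2]={T0}  "b"  orig:{}
  [0..1]=∅  "aa"
  [1..2]=∅  "ab"
  [0..2]=∅  "aab"

S ∉ T[0,2] ⇒ NO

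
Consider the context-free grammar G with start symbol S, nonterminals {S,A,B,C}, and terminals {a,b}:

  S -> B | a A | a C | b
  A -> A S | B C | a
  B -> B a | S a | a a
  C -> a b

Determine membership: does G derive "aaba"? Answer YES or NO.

CNF form of G:
  S -> B T0 | S T0 | T0 A | T0 C | T0 T0 | b
  A -> A S | B C | a
  B -> B T0 | S T0 | T0 T0
  C -> T0 T1
  T0 -> a
  T1 -> b

CYK table (by increasing span):
  [0..0]={A,T0}  "a"  orig:{A}
  [1..1]={A,T0}  "a"  orig:{A}
  [2..2]={S,T1}  "b"  orig:{S}
  [3..3]={A,T0}  "a"  orig:{A}
  [0..1]={B,S}  "aa"
  [1..2]={A,C}  "ab"
  [2..3]={B,S}  "ba"
  [0..2]={S}  "aab"
  [1..3]={A}  "aba"
  [0..3]={B,S}  "aaba"

S ∈ T[0,3] ⇒ YES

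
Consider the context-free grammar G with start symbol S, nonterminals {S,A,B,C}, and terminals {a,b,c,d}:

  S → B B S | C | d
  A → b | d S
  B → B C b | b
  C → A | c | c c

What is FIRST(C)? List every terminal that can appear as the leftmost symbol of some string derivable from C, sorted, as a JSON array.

FIRST iteration:
[1]
  A via A→b: +{b}
  A via A→d S: +{d}
  B via B→b: +{b}
  C via C→A: +{b,d}
  C via C→c: +{c}
  S via S→B B S: +{b}
  S via S→C: +{c,d}
  S: {b,c,d}  A: {b,d}  B: {b}  C: {b,c,d}
[2] — fixpoint
  S: {b,c,d}  A: {b,d}  B: {b}  C: {b,c,d}

FIRST(C) = ["b", "c", "d"]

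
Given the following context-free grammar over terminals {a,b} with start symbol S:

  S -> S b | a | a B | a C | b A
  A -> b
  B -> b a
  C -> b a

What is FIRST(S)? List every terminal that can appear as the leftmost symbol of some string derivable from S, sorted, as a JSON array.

FIRST iteration:
round 1:
  A via A→b: +{b}
  B via B→b a: +{b}
  C via C→b a: +{b}
  S via S→a: +{a}
  S via S→b A: +{b}
  S: {a,b}  A: {b}  B: {b}  C: {b}
round 2: done
  S: {a,b}  A: {b}  B: {b}  C: {b}

FIRST(S) = ["a", "b"]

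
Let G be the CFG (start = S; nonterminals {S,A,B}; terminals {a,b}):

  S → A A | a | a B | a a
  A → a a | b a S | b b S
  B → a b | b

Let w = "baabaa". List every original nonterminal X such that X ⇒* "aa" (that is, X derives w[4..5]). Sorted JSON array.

Convert to CNF:
  S -> A A | T0 B | T0 T0 | a
  A -> T0 T0 | T1 X2 | T1 X3
  B -> T0 T1 | b
  T0 -> a
  T1 -> b
  X2 -> T0 S
  X3 -> T1 S

Fill CYK table bottom-up (cells [i..j] with 4 ≤ i ≤ j ≤ 5 only):
  T[4,4] 'a' = {S,T0}  orig:{S}
  T[5,5] 'a' = {S,T0}  orig:{S}
  T[4,5] 'aa' = {A,S,X2}  orig:{A,S}

Original NTs in T[4,5] deriving "aa": ["A", "S"]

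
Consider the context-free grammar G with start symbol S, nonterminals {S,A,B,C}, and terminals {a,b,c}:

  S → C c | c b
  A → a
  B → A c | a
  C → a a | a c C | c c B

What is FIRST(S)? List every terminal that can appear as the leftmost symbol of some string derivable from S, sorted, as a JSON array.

FIRST sets, iterate to fixpoint:
round 1:
  A via A→a: +{a}
  B via B→A c: +{a}
  C via C→a a: +{a}
  C via C→c c B: +{c}
  S via S→C c: +{a,c}
  FIRST(S)={a,c}  FIRST(A)={a}  FIRST(B)={a}  FIRST(C)={a,c}
round 2: (stable)
  FIRST(S)={a,c}  FIRST(A)={a}  FIRST(B)={a}  FIRST(C)={a,c}

FIRST(S) = ["a", "c"]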